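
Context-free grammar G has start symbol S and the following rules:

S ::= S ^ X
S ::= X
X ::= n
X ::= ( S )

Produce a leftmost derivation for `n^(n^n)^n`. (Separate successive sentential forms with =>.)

S => S^X   [S ::= S ^ X]
S^X => S^X^X   [S ::= S ^ X]
S^X^X => X^X^X   [S ::= X]
X^X^X => n^X^X   [X ::= n]
n^X^X => n^(S)^X   [X ::= ( S )]
n^(S)^X => n^(S^X)^X   [S ::= S ^ X]
n^(S^X)^X => n^(X^X)^X   [S ::= X]
n^(X^X)^X => n^(n^X)^X   [X ::= n]
n^(n^X)^X => n^(n^n)^X   [X ::= n]
n^(n^n)^X => n^(n^n)^n   [X ::= n]

S => S^X => S^X^X => X^X^X => n^X^X => n^(S)^X => n^(S^X)^X => n^(X^X)^X => n^(n^X)^X => n^(n^n)^X => n^(n^n)^n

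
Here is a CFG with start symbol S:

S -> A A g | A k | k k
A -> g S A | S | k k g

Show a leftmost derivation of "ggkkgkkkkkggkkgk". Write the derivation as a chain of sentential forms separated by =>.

S=>Ak=>gSAk=>gAAgAk=>ggSAAgAk=>ggAkAAgAk=>ggkkgkAAgAk=>ggkkgkSAgAk=>ggkkgkkkAgAk=>ggkkgkkkkkggAk=>ggkkgkkkkkggkkgk

S => Ak   [S -> A k]
Ak => gSAk   [A -> g S A]
gSAk => gAAgAk   [S -> A A g]
gAAgAk => ggSAAgAk   [A -> g S A]
ggSAAgAk => ggAkAAgAk   [S -> A k]
ggAkAAgAk => ggkkgkAAgAk   [A -> k k g]
ggkkgkAAgAk => ggkkgkSAgAk   [A -> S]
ggkkgkSAgAk => ggkkgkkkAgAk   [S -> k k]
ggkkgkkkAgAk => ggkkgkkkkkggAk   [A -> k k g]
ggkkgkkkkkggAk => ggkkgkkkkkggkkgk   [A -> k k g]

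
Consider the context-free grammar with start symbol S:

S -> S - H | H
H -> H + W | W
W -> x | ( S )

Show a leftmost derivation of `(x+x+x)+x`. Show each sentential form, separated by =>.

S => H   [S -> H]
H => H+W   [H -> H + W]
H+W => W+W   [H -> W]
W+W => (S)+W   [W -> ( S )]
(S)+W => (H)+W   [S -> H]
(H)+W => (H+W)+W   [H -> H + W]
(H+W)+W => (H+W+W)+W   [H -> H + W]
(H+W+W)+W => (W+W+W)+W   [H -> W]
(W+W+W)+W => (x+W+W)+W   [W -> x]
(x+W+W)+W => (x+x+W)+W   [W -> x]
(x+x+W)+W => (x+x+x)+W   [W -> x]
(x+x+x)+W => (x+x+x)+x   [W -> x]

S => H => H+W => W+W => (S)+W => (H)+W => (H+W)+W => (H+W+W)+W => (W+W+W)+W => (x+W+W)+W => (x+x+W)+W => (x+x+x)+W => (x+x+x)+x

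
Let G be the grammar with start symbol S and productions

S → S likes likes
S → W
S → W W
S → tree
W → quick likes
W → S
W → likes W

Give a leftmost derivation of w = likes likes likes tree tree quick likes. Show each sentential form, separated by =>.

S => W W => likes W W => likes likes W W => likes likes S W => likes likes W W W => likes likes likes W W W => likes likes likes S W W => likes likes likes tree W W => likes likes likes tree S W => likes likes likes tree tree W => likes likes likes tree tree quick likes

S => W W   [S → W W]
W W => likes W W   [W → likes W]
likes W W => likes likes W W   [W → likes W]
likes likes W W => likes likes S W   [W → S]
likes likes S W => likes likes W W W   [S → W W]
likes likes W W W => likes likes likes W W W   [W → likes W]
likes likes likes W W W => likes likes likes S W W   [W → S]
likes likes likes S W W => likes likes likes tree W W   [S → tree]
likes likes likes tree W W => likes likes likes tree S W   [W → S]
likes likes likes tree S W => likes likes likes tree tree W   [S → tree]
likes likes likes tree tree W => likes likes likes tree tree quick likes   [W → quick likes]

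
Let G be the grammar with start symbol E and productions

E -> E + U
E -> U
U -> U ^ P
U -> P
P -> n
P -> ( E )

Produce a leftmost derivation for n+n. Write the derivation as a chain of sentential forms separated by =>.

E => E+U   [E -> E + U]
E+U => U+U   [E -> U]
U+U => P+U   [U -> P]
P+U => n+U   [P -> n]
n+U => n+P   [U -> P]
n+P => n+n   [P -> n]

E=>E+U=>U+U=>P+U=>n+U=>n+P=>n+n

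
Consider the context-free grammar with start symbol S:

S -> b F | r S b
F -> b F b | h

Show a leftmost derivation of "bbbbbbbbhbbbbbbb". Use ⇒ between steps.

S ⇒ bF ⇒ bbFb ⇒ bbbFbb ⇒ bbbbFbbb ⇒ bbbbbFbbbb ⇒ bbbbbbFbbbbb ⇒ bbbbbbbFbbbbbb ⇒ bbbbbbbbFbbbbbbb ⇒ bbbbbbbbhbbbbbbb

S ⇒ bF   [S -> b F]
bF ⇒ bbFb   [F -> b F b]
bbFb ⇒ bbbFbb   [F -> b F b]
bbbFbb ⇒ bbbbFbbb   [F -> b F b]
bbbbFbbb ⇒ bbbbbFbbbb   [F -> b F b]
bbbbbFbbbb ⇒ bbbbbbFbbbbb   [F -> b F b]
bbbbbbFbbbbb ⇒ bbbbbbbFbbbbbb   [F -> b F b]
bbbbbbbFbbbbbb ⇒ bbbbbbbbFbbbbbbb   [F -> b F b]
bbbbbbbbFbbbbbbb ⇒ bbbbbbbbhbbbbbbb   [F -> h]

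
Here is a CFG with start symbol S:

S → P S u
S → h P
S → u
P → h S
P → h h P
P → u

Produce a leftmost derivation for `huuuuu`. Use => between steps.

S => PSu => hSSu => hPSuSu => huSuSu => huuuSu => huuuuu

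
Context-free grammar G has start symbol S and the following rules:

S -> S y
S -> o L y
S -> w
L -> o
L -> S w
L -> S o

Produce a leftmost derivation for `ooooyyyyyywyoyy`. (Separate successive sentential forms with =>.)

S=>Sy=>oLyy=>oSoyy=>ooLyoyy=>ooSwyoyy=>ooSywyoyy=>ooSyywyoyy=>ooSyyywyoyy=>ooSyyyywyoyy=>ooSyyyyywyoyy=>oooLyyyyyywyoyy=>ooooyyyyyywyoyy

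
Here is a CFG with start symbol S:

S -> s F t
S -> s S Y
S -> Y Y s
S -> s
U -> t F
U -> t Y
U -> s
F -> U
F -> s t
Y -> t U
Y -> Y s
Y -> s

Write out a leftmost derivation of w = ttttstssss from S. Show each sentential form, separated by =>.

S => YYs => YsYs => tUsYs => ttYsYs => ttYssYs => tttUssYs => ttttFssYs => ttttstssYs => ttttstssss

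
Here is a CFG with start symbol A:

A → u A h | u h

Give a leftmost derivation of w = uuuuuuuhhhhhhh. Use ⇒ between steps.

A ⇒ uAh ⇒ uuAhh ⇒ uuuAhhh ⇒ uuuuAhhhh ⇒ uuuuuAhhhhh ⇒ uuuuuuAhhhhhh ⇒ uuuuuuuhhhhhhh

A ⇒ uAh   [A → u A h]
uAh ⇒ uuAhh   [A → u A h]
uuAhh ⇒ uuuAhhh   [A → u A h]
uuuAhhh ⇒ uuuuAhhhh   [A → u A h]
uuuuAhhhh ⇒ uuuuuAhhhhh   [A → u A h]
uuuuuAhhhhh ⇒ uuuuuuAhhhhhh   [A → u A h]
uuuuuuAhhhhhh ⇒ uuuuuuuhhhhhhh   [A → u h]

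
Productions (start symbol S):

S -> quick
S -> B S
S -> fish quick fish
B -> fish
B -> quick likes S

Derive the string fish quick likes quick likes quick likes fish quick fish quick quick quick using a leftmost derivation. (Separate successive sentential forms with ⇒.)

S ⇒ B S ⇒ fish S ⇒ fish B S ⇒ fish quick likes S S ⇒ fish quick likes B S S ⇒ fish quick likes quick likes S S S ⇒ fish quick likes quick likes B S S S ⇒ fish quick likes quick likes quick likes S S S S ⇒ fish quick likes quick likes quick likes fish quick fish S S S ⇒ fish quick likes quick likes quick likes fish quick fish quick S S ⇒ fish quick likes quick likes quick likes fish quick fish quick quick S ⇒ fish quick likes quick likes quick likes fish quick fish quick quick quick

S ⇒ B S   [S -> B S]
B S ⇒ fish S   [B -> fish]
fish S ⇒ fish B S   [S -> B S]
fish B S ⇒ fish quick likes S S   [B -> quick likes S]
fish quick likes S S ⇒ fish quick likes B S S   [S -> B S]
fish quick likes B S S ⇒ fish quick likes quick likes S S S   [B -> quick likes S]
fish quick likes quick likes S S S ⇒ fish quick likes quick likes B S S S   [S -> B S]
fish quick likes quick likes B S S S ⇒ fish quick likes quick likes quick likes S S S S   [B -> quick likes S]
fish quick likes quick likes quick likes S S S S ⇒ fish quick likes quick likes quick likes fish quick fish S S S   [S -> fish quick fish]
fish quick likes quick likes quick likes fish quick fish S S S ⇒ fish quick likes quick likes quick likes fish quick fish quick S S   [S -> quick]
fish quick likes quick likes quick likes fish quick fish quick S S ⇒ fish quick likes quick likes quick likes fish quick fish quick quick S   [S -> quick]
fish quick likes quick likes quick likes fish quick fish quick quick S ⇒ fish quick likes quick likes quick likes fish quick fish quick quick quick   [S -> quick]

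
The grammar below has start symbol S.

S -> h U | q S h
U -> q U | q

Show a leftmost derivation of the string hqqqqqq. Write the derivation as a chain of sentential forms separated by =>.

S=>hU=>hqU=>hqqU=>hqqqU=>hqqqqU=>hqqqqqU=>hqqqqqq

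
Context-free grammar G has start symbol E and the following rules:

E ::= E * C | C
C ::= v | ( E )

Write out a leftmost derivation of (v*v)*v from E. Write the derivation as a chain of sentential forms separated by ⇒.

E ⇒ E*C ⇒ C*C ⇒ (E)*C ⇒ (E*C)*C ⇒ (C*C)*C ⇒ (v*C)*C ⇒ (v*v)*C ⇒ (v*v)*v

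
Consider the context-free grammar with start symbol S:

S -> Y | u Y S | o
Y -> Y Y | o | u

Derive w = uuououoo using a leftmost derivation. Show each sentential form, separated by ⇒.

S ⇒ uYS   [S -> u Y S]
uYS ⇒ uYYS   [Y -> Y Y]
uYYS ⇒ uuYS   [Y -> u]
uuYS ⇒ uuYYS   [Y -> Y Y]
uuYYS ⇒ uuYYYS   [Y -> Y Y]
uuYYYS ⇒ uuoYYS   [Y -> o]
uuoYYS ⇒ uuouYS   [Y -> u]
uuouYS ⇒ uuouoS   [Y -> o]
uuouoS ⇒ uuououYS   [S -> u Y S]
uuououYS ⇒ uuououoS   [Y -> o]
uuououoS ⇒ uuououoo   [S -> o]

S ⇒ uYS ⇒ uYYS ⇒ uuYS ⇒ uuYYS ⇒ uuYYYS ⇒ uuoYYS ⇒ uuouYS ⇒ uuouoS ⇒ uuououYS ⇒ uuououoS ⇒ uuououoo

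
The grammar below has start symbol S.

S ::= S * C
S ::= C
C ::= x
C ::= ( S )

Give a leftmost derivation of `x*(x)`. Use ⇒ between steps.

S⇒S*C⇒C*C⇒x*C⇒x*(S)⇒x*(C)⇒x*(x)

S ⇒ S*C   [S ::= S * C]
S*C ⇒ C*C   [S ::= C]
C*C ⇒ x*C   [C ::= x]
x*C ⇒ x*(S)   [C ::= ( S )]
x*(S) ⇒ x*(C)   [S ::= C]
x*(C) ⇒ x*(x)   [C ::= x]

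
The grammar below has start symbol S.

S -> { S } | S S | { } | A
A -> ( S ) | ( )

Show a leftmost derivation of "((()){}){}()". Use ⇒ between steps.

S ⇒ SS ⇒ SSS ⇒ ASS ⇒ (S)SS ⇒ (SS)SS ⇒ (AS)SS ⇒ ((S)S)SS ⇒ ((A)S)SS ⇒ ((())S)SS ⇒ ((()){})SS ⇒ ((()){}){}S ⇒ ((()){}){}A ⇒ ((()){}){}()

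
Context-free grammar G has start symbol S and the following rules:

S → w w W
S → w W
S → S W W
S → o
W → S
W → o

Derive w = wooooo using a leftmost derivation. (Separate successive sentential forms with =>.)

S => SWW   [S → S W W]
SWW => wWWW   [S → w W]
wWWW => woWW   [W → o]
woWW => woSW   [W → S]
woSW => woSWWW   [S → S W W]
woSWWW => wooWWW   [S → o]
wooWWW => woooWW   [W → o]
woooWW => wooooW   [W → o]
wooooW => wooooo   [W → o]

S=>SWW=>wWWW=>woWW=>woSW=>woSWWW=>wooWWW=>woooWW=>wooooW=>wooooo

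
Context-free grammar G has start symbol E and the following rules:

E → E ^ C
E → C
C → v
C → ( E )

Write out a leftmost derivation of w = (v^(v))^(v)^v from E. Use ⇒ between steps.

E⇒E^C⇒E^C^C⇒C^C^C⇒(E)^C^C⇒(E^C)^C^C⇒(C^C)^C^C⇒(v^C)^C^C⇒(v^(E))^C^C⇒(v^(C))^C^C⇒(v^(v))^C^C⇒(v^(v))^(E)^C⇒(v^(v))^(C)^C⇒(v^(v))^(v)^C⇒(v^(v))^(v)^v

E ⇒ E^C   [E → E ^ C]
E^C ⇒ E^C^C   [E → E ^ C]
E^C^C ⇒ C^C^C   [E → C]
C^C^C ⇒ (E)^C^C   [C → ( E )]
(E)^C^C ⇒ (E^C)^C^C   [E → E ^ C]
(E^C)^C^C ⇒ (C^C)^C^C   [E → C]
(C^C)^C^C ⇒ (v^C)^C^C   [C → v]
(v^C)^C^C ⇒ (v^(E))^C^C   [C → ( E )]
(v^(E))^C^C ⇒ (v^(C))^C^C   [E → C]
(v^(C))^C^C ⇒ (v^(v))^C^C   [C → v]
(v^(v))^C^C ⇒ (v^(v))^(E)^C   [C → ( E )]
(v^(v))^(E)^C ⇒ (v^(v))^(C)^C   [E → C]
(v^(v))^(C)^C ⇒ (v^(v))^(v)^C   [C → v]
(v^(v))^(v)^C ⇒ (v^(v))^(v)^v   [C → v]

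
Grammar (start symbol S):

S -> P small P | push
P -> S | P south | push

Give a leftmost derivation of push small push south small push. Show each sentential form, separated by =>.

S => P small P => P south small P => S south small P => P small P south small P => push small P south small P => push small push south small P => push small push south small push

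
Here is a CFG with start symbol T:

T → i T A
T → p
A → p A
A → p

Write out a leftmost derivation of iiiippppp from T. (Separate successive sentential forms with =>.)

T => iTA => iiTAA => iiiTAAA => iiiiTAAAA => iiiipAAAA => iiiippAAA => iiiipppAA => iiiippppA => iiiippppp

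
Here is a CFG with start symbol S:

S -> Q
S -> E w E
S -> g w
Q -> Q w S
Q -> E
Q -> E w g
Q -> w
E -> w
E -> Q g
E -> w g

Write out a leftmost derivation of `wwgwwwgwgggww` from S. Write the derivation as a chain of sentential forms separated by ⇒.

S⇒EwE⇒QgwE⇒EgwE⇒QggwE⇒QwSggwE⇒QwSwSggwE⇒wwSwSggwE⇒wwgwwSggwE⇒wwgwwQggwE⇒wwgwwEwgggwE⇒wwgwwwgwgggwE⇒wwgwwwgwgggww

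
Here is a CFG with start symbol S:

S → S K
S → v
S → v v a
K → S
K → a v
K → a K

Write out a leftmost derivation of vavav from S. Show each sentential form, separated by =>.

S => SK   [S → S K]
SK => SKK   [S → S K]
SKK => vKK   [S → v]
vKK => vavK   [K → a v]
vavK => vavaK   [K → a K]
vavaK => vavaS   [K → S]
vavaS => vavav   [S → v]

S => SK => SKK => vKK => vavK => vavaK => vavaS => vavav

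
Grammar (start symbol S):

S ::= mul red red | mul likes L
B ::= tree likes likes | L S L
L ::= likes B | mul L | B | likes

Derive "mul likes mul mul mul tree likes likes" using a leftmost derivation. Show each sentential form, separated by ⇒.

S ⇒ mul likes L ⇒ mul likes mul L ⇒ mul likes mul mul L ⇒ mul likes mul mul mul L ⇒ mul likes mul mul mul B ⇒ mul likes mul mul mul tree likes likes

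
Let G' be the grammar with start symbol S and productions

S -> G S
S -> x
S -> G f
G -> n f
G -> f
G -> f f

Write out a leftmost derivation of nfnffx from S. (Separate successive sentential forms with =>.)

S => GS   [S -> G S]
GS => nfS   [G -> n f]
nfS => nfGS   [S -> G S]
nfGS => nfnfS   [G -> n f]
nfnfS => nfnfGS   [S -> G S]
nfnfGS => nfnffS   [G -> f]
nfnffS => nfnffx   [S -> x]

S => GS => nfS => nfGS => nfnfS => nfnfGS => nfnffS => nfnffx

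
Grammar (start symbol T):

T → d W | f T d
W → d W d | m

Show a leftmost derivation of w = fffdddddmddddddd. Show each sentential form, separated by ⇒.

T ⇒ fTd ⇒ ffTdd ⇒ fffTddd ⇒ fffdWddd ⇒ fffddWdddd ⇒ fffdddWddddd ⇒ fffddddWdddddd ⇒ fffdddddWddddddd ⇒ fffdddddmddddddd

T ⇒ fTd   [T → f T d]
fTd ⇒ ffTdd   [T → f T d]
ffTdd ⇒ fffTddd   [T → f T d]
fffTddd ⇒ fffdWddd   [T → d W]
fffdWddd ⇒ fffddWdddd   [W → d W d]
fffddWdddd ⇒ fffdddWddddd   [W → d W d]
fffdddWddddd ⇒ fffddddWdddddd   [W → d W d]
fffddddWdddddd ⇒ fffdddddWddddddd   [W → d W d]
fffdddddWddddddd ⇒ fffdddddmddddddd   [W → m]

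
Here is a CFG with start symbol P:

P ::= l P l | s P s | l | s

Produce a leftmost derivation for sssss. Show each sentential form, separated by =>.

P => sPs => ssPss => sssss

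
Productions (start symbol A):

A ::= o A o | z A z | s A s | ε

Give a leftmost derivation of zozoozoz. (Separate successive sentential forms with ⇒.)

A ⇒ zAz ⇒ zoAoz ⇒ zozAzoz ⇒ zozoAozoz ⇒ zozoozoz

A ⇒ zAz   [A ::= z A z]
zAz ⇒ zoAoz   [A ::= o A o]
zoAoz ⇒ zozAzoz   [A ::= z A z]
zozAzoz ⇒ zozoAozoz   [A ::= o A o]
zozoAozoz ⇒ zozoozoz   [A ::= ε]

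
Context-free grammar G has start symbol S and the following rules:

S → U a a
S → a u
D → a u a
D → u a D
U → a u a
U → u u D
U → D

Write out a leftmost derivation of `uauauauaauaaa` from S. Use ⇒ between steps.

S ⇒ Uaa ⇒ Daa ⇒ uaDaa ⇒ uauaDaa ⇒ uauauaDaa ⇒ uauauauaDaa ⇒ uauauauaauaaa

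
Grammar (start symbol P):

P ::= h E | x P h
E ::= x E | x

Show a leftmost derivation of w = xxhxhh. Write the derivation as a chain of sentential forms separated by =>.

P => xPh => xxPhh => xxhEhh => xxhxhh

P => xPh   [P ::= x P h]
xPh => xxPhh   [P ::= x P h]
xxPhh => xxhEhh   [P ::= h E]
xxhEhh => xxhxhh   [E ::= x]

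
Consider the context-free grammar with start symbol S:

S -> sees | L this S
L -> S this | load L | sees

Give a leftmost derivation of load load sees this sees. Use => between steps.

S => L this S   [S -> L this S]
L this S => load L this S   [L -> load L]
load L this S => load load L this S   [L -> load L]
load load L this S => load load sees this S   [L -> sees]
load load sees this S => load load sees this sees   [S -> sees]

S => L this S => load L this S => load load L this S => load load sees this S => load load sees this sees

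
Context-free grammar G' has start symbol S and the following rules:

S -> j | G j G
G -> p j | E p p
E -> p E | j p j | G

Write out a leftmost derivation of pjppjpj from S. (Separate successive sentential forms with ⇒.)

S ⇒ GjG ⇒ EppjG ⇒ GppjG ⇒ pjppjG ⇒ pjppjpj

S ⇒ GjG   [S -> G j G]
GjG ⇒ EppjG   [G -> E p p]
EppjG ⇒ GppjG   [E -> G]
GppjG ⇒ pjppjG   [G -> p j]
pjppjG ⇒ pjppjpj   [G -> p j]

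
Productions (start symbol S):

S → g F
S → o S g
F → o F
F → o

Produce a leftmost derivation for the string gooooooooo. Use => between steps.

S => gF   [S → g F]
gF => goF   [F → o F]
goF => gooF   [F → o F]
gooF => goooF   [F → o F]
goooF => gooooF   [F → o F]
gooooF => goooooF   [F → o F]
goooooF => gooooooF   [F → o F]
gooooooF => goooooooF   [F → o F]
goooooooF => gooooooooF   [F → o F]
gooooooooF => gooooooooo   [F → o]

S=>gF=>goF=>gooF=>goooF=>gooooF=>goooooF=>gooooooF=>goooooooF=>gooooooooF=>gooooooooo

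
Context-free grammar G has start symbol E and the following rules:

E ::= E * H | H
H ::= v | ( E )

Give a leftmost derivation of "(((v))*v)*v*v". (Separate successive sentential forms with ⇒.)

E ⇒ E*H   [E ::= E * H]
E*H ⇒ E*H*H   [E ::= E * H]
E*H*H ⇒ H*H*H   [E ::= H]
H*H*H ⇒ (E)*H*H   [H ::= ( E )]
(E)*H*H ⇒ (E*H)*H*H   [E ::= E * H]
(E*H)*H*H ⇒ (H*H)*H*H   [E ::= H]
(H*H)*H*H ⇒ ((E)*H)*H*H   [H ::= ( E )]
((E)*H)*H*H ⇒ ((H)*H)*H*H   [E ::= H]
((H)*H)*H*H ⇒ (((E))*H)*H*H   [H ::= ( E )]
(((E))*H)*H*H ⇒ (((H))*H)*H*H   [E ::= H]
(((H))*H)*H*H ⇒ (((v))*H)*H*H   [H ::= v]
(((v))*H)*H*H ⇒ (((v))*v)*H*H   [H ::= v]
(((v))*v)*H*H ⇒ (((v))*v)*v*H   [H ::= v]
(((v))*v)*v*H ⇒ (((v))*v)*v*v   [H ::= v]

E ⇒ E*H ⇒ E*H*H ⇒ H*H*H ⇒ (E)*H*H ⇒ (E*H)*H*H ⇒ (H*H)*H*H ⇒ ((E)*H)*H*H ⇒ ((H)*H)*H*H ⇒ (((E))*H)*H*H ⇒ (((H))*H)*H*H ⇒ (((v))*H)*H*H ⇒ (((v))*v)*H*H ⇒ (((v))*v)*v*H ⇒ (((v))*v)*v*v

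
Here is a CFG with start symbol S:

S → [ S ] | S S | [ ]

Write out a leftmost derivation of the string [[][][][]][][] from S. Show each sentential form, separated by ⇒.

S ⇒ SS   [S → S S]
SS ⇒ SSS   [S → S S]
SSS ⇒ [S]SS   [S → [ S ]]
[S]SS ⇒ [SS]SS   [S → S S]
[SS]SS ⇒ [SSS]SS   [S → S S]
[SSS]SS ⇒ [SSSS]SS   [S → S S]
[SSSS]SS ⇒ [[]SSS]SS   [S → [ ]]
[[]SSS]SS ⇒ [[][]SS]SS   [S → [ ]]
[[][]SS]SS ⇒ [[][][]S]SS   [S → [ ]]
[[][][]S]SS ⇒ [[][][][]]SS   [S → [ ]]
[[][][][]]SS ⇒ [[][][][]][]S   [S → [ ]]
[[][][][]][]S ⇒ [[][][][]][][]   [S → [ ]]

S ⇒ SS ⇒ SSS ⇒ [S]SS ⇒ [SS]SS ⇒ [SSS]SS ⇒ [SSSS]SS ⇒ [[]SSS]SS ⇒ [[][]SS]SS ⇒ [[][][]S]SS ⇒ [[][][][]]SS ⇒ [[][][][]][]S ⇒ [[][][][]][][]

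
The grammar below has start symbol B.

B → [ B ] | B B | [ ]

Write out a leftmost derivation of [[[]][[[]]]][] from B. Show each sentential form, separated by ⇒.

B ⇒ BB ⇒ [B]B ⇒ [BB]B ⇒ [[B]B]B ⇒ [[[]]B]B ⇒ [[[]][B]]B ⇒ [[[]][[B]]]B ⇒ [[[]][[[]]]]B ⇒ [[[]][[[]]]][]

B ⇒ BB   [B → B B]
BB ⇒ [B]B   [B → [ B ]]
[B]B ⇒ [BB]B   [B → B B]
[BB]B ⇒ [[B]B]B   [B → [ B ]]
[[B]B]B ⇒ [[[]]B]B   [B → [ ]]
[[[]]B]B ⇒ [[[]][B]]B   [B → [ B ]]
[[[]][B]]B ⇒ [[[]][[B]]]B   [B → [ B ]]
[[[]][[B]]]B ⇒ [[[]][[[]]]]B   [B → [ ]]
[[[]][[[]]]]B ⇒ [[[]][[[]]]][]   [B → [ ]]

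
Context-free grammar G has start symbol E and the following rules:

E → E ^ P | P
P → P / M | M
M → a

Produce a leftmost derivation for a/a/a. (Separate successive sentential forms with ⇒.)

E ⇒ P   [E → P]
P ⇒ P/M   [P → P / M]
P/M ⇒ P/M/M   [P → P / M]
P/M/M ⇒ M/M/M   [P → M]
M/M/M ⇒ a/M/M   [M → a]
a/M/M ⇒ a/a/M   [M → a]
a/a/M ⇒ a/a/a   [M → a]

E ⇒ P ⇒ P/M ⇒ P/M/M ⇒ M/M/M ⇒ a/M/M ⇒ a/a/M ⇒ a/a/a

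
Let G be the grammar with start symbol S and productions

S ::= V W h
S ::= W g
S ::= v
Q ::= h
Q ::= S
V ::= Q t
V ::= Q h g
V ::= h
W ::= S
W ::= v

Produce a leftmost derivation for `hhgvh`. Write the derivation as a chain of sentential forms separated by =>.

S => VWh => QhgWh => hhgWh => hhgvh

S => VWh   [S ::= V W h]
VWh => QhgWh   [V ::= Q h g]
QhgWh => hhgWh   [Q ::= h]
hhgWh => hhgvh   [W ::= v]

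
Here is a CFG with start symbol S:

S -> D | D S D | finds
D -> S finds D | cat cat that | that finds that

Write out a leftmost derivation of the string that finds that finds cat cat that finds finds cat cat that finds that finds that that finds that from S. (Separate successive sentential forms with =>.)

S => D S D => S finds D S D => D finds D S D => that finds that finds D S D => that finds that finds cat cat that S D => that finds that finds cat cat that D S D D => that finds that finds cat cat that S finds D S D D => that finds that finds cat cat that finds finds D S D D => that finds that finds cat cat that finds finds cat cat that S D D => that finds that finds cat cat that finds finds cat cat that finds D D => that finds that finds cat cat that finds finds cat cat that finds that finds that D => that finds that finds cat cat that finds finds cat cat that finds that finds that that finds that

S => D S D   [S -> D S D]
D S D => S finds D S D   [D -> S finds D]
S finds D S D => D finds D S D   [S -> D]
D finds D S D => that finds that finds D S D   [D -> that finds that]
that finds that finds D S D => that finds that finds cat cat that S D   [D -> cat cat that]
that finds that finds cat cat that S D => that finds that finds cat cat that D S D D   [S -> D S D]
that finds that finds cat cat that D S D D => that finds that finds cat cat that S finds D S D D   [D -> S finds D]
that finds that finds cat cat that S finds D S D D => that finds that finds cat cat that finds finds D S D D   [S -> finds]
that finds that finds cat cat that finds finds D S D D => that finds that finds cat cat that finds finds cat cat that S D D   [D -> cat cat that]
that finds that finds cat cat that finds finds cat cat that S D D => that finds that finds cat cat that finds finds cat cat that finds D D   [S -> finds]
that finds that finds cat cat that finds finds cat cat that finds D D => that finds that finds cat cat that finds finds cat cat that finds that finds that D   [D -> that finds that]
that finds that finds cat cat that finds finds cat cat that finds that finds that D => that finds that finds cat cat that finds finds cat cat that finds that finds that that finds that   [D -> that finds that]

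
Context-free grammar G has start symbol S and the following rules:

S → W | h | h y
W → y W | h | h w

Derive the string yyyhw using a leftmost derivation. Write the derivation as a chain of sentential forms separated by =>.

S=>W=>yW=>yyW=>yyyW=>yyyhw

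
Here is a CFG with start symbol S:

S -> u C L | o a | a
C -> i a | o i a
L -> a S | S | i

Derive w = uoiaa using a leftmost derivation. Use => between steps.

S => uCL   [S -> u C L]
uCL => uoiaL   [C -> o i a]
uoiaL => uoiaS   [L -> S]
uoiaS => uoiaa   [S -> a]

S => uCL => uoiaL => uoiaS => uoiaa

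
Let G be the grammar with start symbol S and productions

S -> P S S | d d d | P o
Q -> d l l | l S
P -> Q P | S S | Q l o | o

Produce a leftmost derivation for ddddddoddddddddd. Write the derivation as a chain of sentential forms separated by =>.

S=>PSS=>SSSS=>PoSSS=>SSoSSS=>dddSoSSS=>ddddddoSSS=>ddddddodddSS=>ddddddoddddddS=>ddddddoddddddddd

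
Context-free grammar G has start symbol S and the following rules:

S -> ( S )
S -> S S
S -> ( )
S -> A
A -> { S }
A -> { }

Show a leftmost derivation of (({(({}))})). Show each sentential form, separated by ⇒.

S ⇒ (S)   [S -> ( S )]
(S) ⇒ ((S))   [S -> ( S )]
((S)) ⇒ ((A))   [S -> A]
((A)) ⇒ (({S}))   [A -> { S }]
(({S})) ⇒ (({(S)}))   [S -> ( S )]
(({(S)})) ⇒ (({((S))}))   [S -> ( S )]
(({((S))})) ⇒ (({((A))}))   [S -> A]
(({((A))})) ⇒ (({(({}))}))   [A -> { }]

S ⇒ (S) ⇒ ((S)) ⇒ ((A)) ⇒ (({S})) ⇒ (({(S)})) ⇒ (({((S))})) ⇒ (({((A))})) ⇒ (({(({}))}))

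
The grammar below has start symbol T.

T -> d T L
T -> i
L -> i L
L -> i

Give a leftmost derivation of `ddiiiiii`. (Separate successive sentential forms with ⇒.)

T ⇒ dTL ⇒ ddTLL ⇒ ddiLL ⇒ ddiiL ⇒ ddiiiL ⇒ ddiiiiL ⇒ ddiiiiiL ⇒ ddiiiiii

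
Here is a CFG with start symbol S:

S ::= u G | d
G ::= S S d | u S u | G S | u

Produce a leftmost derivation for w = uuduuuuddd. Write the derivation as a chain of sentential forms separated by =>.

S=>uG=>uGS=>uuSuS=>uuduS=>uuduuG=>uuduuGS=>uuduuSSdS=>uuduuuGSdS=>uuduuuuSdS=>uuduuuuddS=>uuduuuuddd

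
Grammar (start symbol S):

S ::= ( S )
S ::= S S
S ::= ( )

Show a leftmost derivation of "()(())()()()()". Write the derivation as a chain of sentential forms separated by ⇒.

S ⇒ SS   [S ::= S S]
SS ⇒ ()S   [S ::= ( )]
()S ⇒ ()SS   [S ::= S S]
()SS ⇒ ()(S)S   [S ::= ( S )]
()(S)S ⇒ ()(())S   [S ::= ( )]
()(())S ⇒ ()(())SS   [S ::= S S]
()(())SS ⇒ ()(())SSS   [S ::= S S]
()(())SSS ⇒ ()(())SSSS   [S ::= S S]
()(())SSSS ⇒ ()(())()SSS   [S ::= ( )]
()(())()SSS ⇒ ()(())()()SS   [S ::= ( )]
()(())()()SS ⇒ ()(())()()()S   [S ::= ( )]
()(())()()()S ⇒ ()(())()()()()   [S ::= ( )]

S ⇒ SS ⇒ ()S ⇒ ()SS ⇒ ()(S)S ⇒ ()(())S ⇒ ()(())SS ⇒ ()(())SSS ⇒ ()(())SSSS ⇒ ()(())()SSS ⇒ ()(())()()SS ⇒ ()(())()()()S ⇒ ()(())()()()()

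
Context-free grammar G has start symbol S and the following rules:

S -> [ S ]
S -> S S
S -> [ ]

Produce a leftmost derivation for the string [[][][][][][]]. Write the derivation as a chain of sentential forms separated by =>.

S => [S] => [SS] => [SSS] => [SSSS] => [SSSSS] => [SSSSSS] => [[]SSSSS] => [[][]SSSS] => [[][][]SSS] => [[][][][]SS] => [[][][][][]S] => [[][][][][][]]

S => [S]   [S -> [ S ]]
[S] => [SS]   [S -> S S]
[SS] => [SSS]   [S -> S S]
[SSS] => [SSSS]   [S -> S S]
[SSSS] => [SSSSS]   [S -> S S]
[SSSSS] => [SSSSSS]   [S -> S S]
[SSSSSS] => [[]SSSSS]   [S -> [ ]]
[[]SSSSS] => [[][]SSSS]   [S -> [ ]]
[[][]SSSS] => [[][][]SSS]   [S -> [ ]]
[[][][]SSS] => [[][][][]SS]   [S -> [ ]]
[[][][][]SS] => [[][][][][]S]   [S -> [ ]]
[[][][][][]S] => [[][][][][][]]   [S -> [ ]]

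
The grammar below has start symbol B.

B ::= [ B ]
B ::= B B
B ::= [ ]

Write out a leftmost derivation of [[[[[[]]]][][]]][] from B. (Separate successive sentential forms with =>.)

B => BB => [B]B => [[B]]B => [[BB]]B => [[BBB]]B => [[[B]BB]]B => [[[[B]]BB]]B => [[[[[B]]]BB]]B => [[[[[[]]]]BB]]B => [[[[[[]]]][]B]]B => [[[[[[]]]][][]]]B => [[[[[[]]]][][]]][]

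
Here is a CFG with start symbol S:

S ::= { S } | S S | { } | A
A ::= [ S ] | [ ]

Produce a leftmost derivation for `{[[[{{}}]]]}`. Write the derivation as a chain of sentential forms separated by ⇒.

S ⇒ {S}   [S ::= { S }]
{S} ⇒ {A}   [S ::= A]
{A} ⇒ {[S]}   [A ::= [ S ]]
{[S]} ⇒ {[A]}   [S ::= A]
{[A]} ⇒ {[[S]]}   [A ::= [ S ]]
{[[S]]} ⇒ {[[A]]}   [S ::= A]
{[[A]]} ⇒ {[[[S]]]}   [A ::= [ S ]]
{[[[S]]]} ⇒ {[[[{S}]]]}   [S ::= { S }]
{[[[{S}]]]} ⇒ {[[[{{}}]]]}   [S ::= { }]

S ⇒ {S} ⇒ {A} ⇒ {[S]} ⇒ {[A]} ⇒ {[[S]]} ⇒ {[[A]]} ⇒ {[[[S]]]} ⇒ {[[[{S}]]]} ⇒ {[[[{{}}]]]}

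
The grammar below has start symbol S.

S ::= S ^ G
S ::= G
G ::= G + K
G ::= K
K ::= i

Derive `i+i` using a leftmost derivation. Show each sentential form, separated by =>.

S=>G=>G+K=>K+K=>i+K=>i+i

S => G   [S ::= G]
G => G+K   [G ::= G + K]
G+K => K+K   [G ::= K]
K+K => i+K   [K ::= i]
i+K => i+i   [K ::= i]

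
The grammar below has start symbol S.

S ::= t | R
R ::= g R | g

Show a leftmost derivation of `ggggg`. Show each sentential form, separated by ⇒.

S⇒R⇒gR⇒ggR⇒gggR⇒ggggR⇒ggggg

S ⇒ R   [S ::= R]
R ⇒ gR   [R ::= g R]
gR ⇒ ggR   [R ::= g R]
ggR ⇒ gggR   [R ::= g R]
gggR ⇒ ggggR   [R ::= g R]
ggggR ⇒ ggggg   [R ::= g]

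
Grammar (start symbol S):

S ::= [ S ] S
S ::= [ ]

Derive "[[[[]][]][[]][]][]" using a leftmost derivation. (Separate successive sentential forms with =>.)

S => [S]S   [S ::= [ S ] S]
[S]S => [[S]S]S   [S ::= [ S ] S]
[[S]S]S => [[[S]S]S]S   [S ::= [ S ] S]
[[[S]S]S]S => [[[[]]S]S]S   [S ::= [ ]]
[[[[]]S]S]S => [[[[]][]]S]S   [S ::= [ ]]
[[[[]][]]S]S => [[[[]][]][S]S]S   [S ::= [ S ] S]
[[[[]][]][S]S]S => [[[[]][]][[]]S]S   [S ::= [ ]]
[[[[]][]][[]]S]S => [[[[]][]][[]][]]S   [S ::= [ ]]
[[[[]][]][[]][]]S => [[[[]][]][[]][]][]   [S ::= [ ]]

S=>[S]S=>[[S]S]S=>[[[S]S]S]S=>[[[[]]S]S]S=>[[[[]][]]S]S=>[[[[]][]][S]S]S=>[[[[]][]][[]]S]S=>[[[[]][]][[]][]]S=>[[[[]][]][[]][]][]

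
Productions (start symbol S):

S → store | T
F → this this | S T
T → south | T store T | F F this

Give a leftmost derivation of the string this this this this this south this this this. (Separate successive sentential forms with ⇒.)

S ⇒ T   [S → T]
T ⇒ F F this   [T → F F this]
F F this ⇒ S T F this   [F → S T]
S T F this ⇒ T T F this   [S → T]
T T F this ⇒ F F this T F this   [T → F F this]
F F this T F this ⇒ this this F this T F this   [F → this this]
this this F this T F this ⇒ this this this this this T F this   [F → this this]
this this this this this T F this ⇒ this this this this this south F this   [T → south]
this this this this this south F this ⇒ this this this this this south this this this   [F → this this]

S ⇒ T ⇒ F F this ⇒ S T F this ⇒ T T F this ⇒ F F this T F this ⇒ this this F this T F this ⇒ this this this this this T F this ⇒ this this this this this south F this ⇒ this this this this this south this this this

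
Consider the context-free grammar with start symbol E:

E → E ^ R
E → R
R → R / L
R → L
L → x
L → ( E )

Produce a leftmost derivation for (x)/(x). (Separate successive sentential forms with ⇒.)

E ⇒ R   [E → R]
R ⇒ R/L   [R → R / L]
R/L ⇒ L/L   [R → L]
L/L ⇒ (E)/L   [L → ( E )]
(E)/L ⇒ (R)/L   [E → R]
(R)/L ⇒ (L)/L   [R → L]
(L)/L ⇒ (x)/L   [L → x]
(x)/L ⇒ (x)/(E)   [L → ( E )]
(x)/(E) ⇒ (x)/(R)   [E → R]
(x)/(R) ⇒ (x)/(L)   [R → L]
(x)/(L) ⇒ (x)/(x)   [L → x]

E ⇒ R ⇒ R/L ⇒ L/L ⇒ (E)/L ⇒ (R)/L ⇒ (L)/L ⇒ (x)/L ⇒ (x)/(E) ⇒ (x)/(R) ⇒ (x)/(L) ⇒ (x)/(x)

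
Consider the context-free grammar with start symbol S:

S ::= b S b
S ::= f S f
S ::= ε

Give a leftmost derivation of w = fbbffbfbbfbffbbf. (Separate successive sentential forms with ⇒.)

S ⇒ fSf   [S ::= f S f]
fSf ⇒ fbSbf   [S ::= b S b]
fbSbf ⇒ fbbSbbf   [S ::= b S b]
fbbSbbf ⇒ fbbfSfbbf   [S ::= f S f]
fbbfSfbbf ⇒ fbbffSffbbf   [S ::= f S f]
fbbffSffbbf ⇒ fbbffbSbffbbf   [S ::= b S b]
fbbffbSbffbbf ⇒ fbbffbfSfbffbbf   [S ::= f S f]
fbbffbfSfbffbbf ⇒ fbbffbfbSbfbffbbf   [S ::= b S b]
fbbffbfbSbfbffbbf ⇒ fbbffbfbbfbffbbf   [S ::= ε]

S ⇒ fSf ⇒ fbSbf ⇒ fbbSbbf ⇒ fbbfSfbbf ⇒ fbbffSffbbf ⇒ fbbffbSbffbbf ⇒ fbbffbfSfbffbbf ⇒ fbbffbfbSbfbffbbf ⇒ fbbffbfbbfbffbbf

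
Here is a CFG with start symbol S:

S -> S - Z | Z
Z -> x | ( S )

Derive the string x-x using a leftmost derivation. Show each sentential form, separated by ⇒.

S ⇒ S-Z ⇒ Z-Z ⇒ x-Z ⇒ x-x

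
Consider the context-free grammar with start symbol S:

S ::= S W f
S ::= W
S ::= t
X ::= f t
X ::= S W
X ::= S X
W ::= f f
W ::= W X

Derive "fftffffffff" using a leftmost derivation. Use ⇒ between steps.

S⇒SWf⇒SWfWf⇒WWfWf⇒WXWfWf⇒ffXWfWf⇒ffSWWfWf⇒fftWWfWf⇒fftffWfWf⇒fftfffffWf⇒fftffffffff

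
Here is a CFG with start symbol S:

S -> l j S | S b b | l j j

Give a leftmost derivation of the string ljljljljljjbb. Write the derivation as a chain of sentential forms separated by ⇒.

S ⇒ ljS ⇒ ljSbb ⇒ ljljSbb ⇒ ljljljSbb ⇒ ljljljljSbb ⇒ ljljljljljjbb

S ⇒ ljS   [S -> l j S]
ljS ⇒ ljSbb   [S -> S b b]
ljSbb ⇒ ljljSbb   [S -> l j S]
ljljSbb ⇒ ljljljSbb   [S -> l j S]
ljljljSbb ⇒ ljljljljSbb   [S -> l j S]
ljljljljSbb ⇒ ljljljljljjbb   [S -> l j j]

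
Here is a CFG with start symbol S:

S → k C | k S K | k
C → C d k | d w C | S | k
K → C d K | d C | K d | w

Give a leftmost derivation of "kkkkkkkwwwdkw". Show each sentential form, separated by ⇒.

S ⇒ kSK ⇒ kkCK ⇒ kkSK ⇒ kkkCK ⇒ kkkCdkK ⇒ kkkSdkK ⇒ kkkkSKdkK ⇒ kkkkkSKKdkK ⇒ kkkkkkSKKKdkK ⇒ kkkkkkkKKKdkK ⇒ kkkkkkkwKKdkK ⇒ kkkkkkkwwKdkK ⇒ kkkkkkkwwwdkK ⇒ kkkkkkkwwwdkw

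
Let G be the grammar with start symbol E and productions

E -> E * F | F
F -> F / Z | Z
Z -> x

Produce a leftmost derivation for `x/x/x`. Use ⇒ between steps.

E ⇒ F ⇒ F/Z ⇒ F/Z/Z ⇒ Z/Z/Z ⇒ x/Z/Z ⇒ x/x/Z ⇒ x/x/x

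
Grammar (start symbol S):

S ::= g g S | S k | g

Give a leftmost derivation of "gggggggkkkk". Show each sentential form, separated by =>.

S=>ggS=>ggSk=>ggSkk=>ggSkkk=>ggggSkkk=>ggggggSkkk=>ggggggSkkkk=>gggggggkkkk

S => ggS   [S ::= g g S]
ggS => ggSk   [S ::= S k]
ggSk => ggSkk   [S ::= S k]
ggSkk => ggSkkk   [S ::= S k]
ggSkkk => ggggSkkk   [S ::= g g S]
ggggSkkk => ggggggSkkk   [S ::= g g S]
ggggggSkkk => ggggggSkkkk   [S ::= S k]
ggggggSkkkk => gggggggkkkk   [S ::= g]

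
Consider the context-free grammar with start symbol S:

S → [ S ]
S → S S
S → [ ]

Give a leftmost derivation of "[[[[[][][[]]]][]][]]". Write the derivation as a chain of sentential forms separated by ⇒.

S ⇒ [S] ⇒ [SS] ⇒ [[S]S] ⇒ [[SS]S] ⇒ [[[S]S]S] ⇒ [[[[S]]S]S] ⇒ [[[[SS]]S]S] ⇒ [[[[SSS]]S]S] ⇒ [[[[[]SS]]S]S] ⇒ [[[[[][]S]]S]S] ⇒ [[[[[][][S]]]S]S] ⇒ [[[[[][][[]]]]S]S] ⇒ [[[[[][][[]]]][]]S] ⇒ [[[[[][][[]]]][]][]]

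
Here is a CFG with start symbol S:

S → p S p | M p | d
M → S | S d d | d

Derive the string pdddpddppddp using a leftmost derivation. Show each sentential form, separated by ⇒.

S ⇒ Mp ⇒ Sddp ⇒ pSpddp ⇒ pMppddp ⇒ pSddppddp ⇒ pMpddppddp ⇒ pSddpddppddp ⇒ pdddpddppddp

S ⇒ Mp   [S → M p]
Mp ⇒ Sddp   [M → S d d]
Sddp ⇒ pSpddp   [S → p S p]
pSpddp ⇒ pMppddp   [S → M p]
pMppddp ⇒ pSddppddp   [M → S d d]
pSddppddp ⇒ pMpddppddp   [S → M p]
pMpddppddp ⇒ pSddpddppddp   [M → S d d]
pSddpddppddp ⇒ pdddpddppddp   [S → d]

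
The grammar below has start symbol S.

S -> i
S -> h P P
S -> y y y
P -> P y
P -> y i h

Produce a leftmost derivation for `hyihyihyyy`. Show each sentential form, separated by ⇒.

S⇒hPP⇒hyihP⇒hyihPy⇒hyihPyy⇒hyihPyyy⇒hyihyihyyy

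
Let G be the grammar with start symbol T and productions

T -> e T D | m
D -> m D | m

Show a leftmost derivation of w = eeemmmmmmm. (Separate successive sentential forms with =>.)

T=>eTD=>eeTDD=>eeeTDDD=>eeemDDD=>eeemmDDD=>eeemmmDDD=>eeemmmmDDD=>eeemmmmmDD=>eeemmmmmmD=>eeemmmmmmm

T => eTD   [T -> e T D]
eTD => eeTDD   [T -> e T D]
eeTDD => eeeTDDD   [T -> e T D]
eeeTDDD => eeemDDD   [T -> m]
eeemDDD => eeemmDDD   [D -> m D]
eeemmDDD => eeemmmDDD   [D -> m D]
eeemmmDDD => eeemmmmDDD   [D -> m D]
eeemmmmDDD => eeemmmmmDD   [D -> m]
eeemmmmmDD => eeemmmmmmD   [D -> m]
eeemmmmmmD => eeemmmmmmm   [D -> m]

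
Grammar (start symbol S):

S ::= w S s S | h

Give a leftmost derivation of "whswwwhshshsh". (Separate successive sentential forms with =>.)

S=>wSsS=>whsS=>whswSsS=>whswwSsSsS=>whswwwSsSsSsS=>whswwwhsSsSsS=>whswwwhshsSsS=>whswwwhshshsS=>whswwwhshshsh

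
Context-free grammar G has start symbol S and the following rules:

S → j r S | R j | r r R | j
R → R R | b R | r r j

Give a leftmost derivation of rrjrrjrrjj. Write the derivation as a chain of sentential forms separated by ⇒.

S⇒Rj⇒RRj⇒RRRj⇒rrjRRj⇒rrjrrjRj⇒rrjrrjrrjj

S ⇒ Rj   [S → R j]
Rj ⇒ RRj   [R → R R]
RRj ⇒ RRRj   [R → R R]
RRRj ⇒ rrjRRj   [R → r r j]
rrjRRj ⇒ rrjrrjRj   [R → r r j]
rrjrrjRj ⇒ rrjrrjrrjj   [R → r r j]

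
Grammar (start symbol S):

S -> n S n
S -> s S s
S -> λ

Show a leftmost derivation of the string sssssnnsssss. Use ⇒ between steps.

S ⇒ sSs ⇒ ssSss ⇒ sssSsss ⇒ ssssSssss ⇒ sssssSsssss ⇒ sssssnSnsssss ⇒ sssssnnsssss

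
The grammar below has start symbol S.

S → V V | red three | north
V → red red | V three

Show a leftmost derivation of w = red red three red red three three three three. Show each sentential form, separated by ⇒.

S ⇒ V V   [S → V V]
V V ⇒ V three V   [V → V three]
V three V ⇒ red red three V   [V → red red]
red red three V ⇒ red red three V three   [V → V three]
red red three V three ⇒ red red three V three three   [V → V three]
red red three V three three ⇒ red red three V three three three   [V → V three]
red red three V three three three ⇒ red red three V three three three three   [V → V three]
red red three V three three three three ⇒ red red three red red three three three three   [V → red red]

S ⇒ V V ⇒ V three V ⇒ red red three V ⇒ red red three V three ⇒ red red three V three three ⇒ red red three V three three three ⇒ red red three V three three three three ⇒ red red three red red three three three three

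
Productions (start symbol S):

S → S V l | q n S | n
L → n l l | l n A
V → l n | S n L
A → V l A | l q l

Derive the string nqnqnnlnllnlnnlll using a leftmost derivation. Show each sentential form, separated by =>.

S => SVl => nVl => nSnLl => nSVlnLl => nqnSVlnLl => nqnSVlVlnLl => nqnqnSVlVlnLl => nqnqnnVlVlnLl => nqnqnnlnlVlnLl => nqnqnnlnllnlnLl => nqnqnnlnllnlnnlll

S => SVl   [S → S V l]
SVl => nVl   [S → n]
nVl => nSnLl   [V → S n L]
nSnLl => nSVlnLl   [S → S V l]
nSVlnLl => nqnSVlnLl   [S → q n S]
nqnSVlnLl => nqnSVlVlnLl   [S → S V l]
nqnSVlVlnLl => nqnqnSVlVlnLl   [S → q n S]
nqnqnSVlVlnLl => nqnqnnVlVlnLl   [S → n]
nqnqnnVlVlnLl => nqnqnnlnlVlnLl   [V → l n]
nqnqnnlnlVlnLl => nqnqnnlnllnlnLl   [V → l n]
nqnqnnlnllnlnLl => nqnqnnlnllnlnnlll   [L → n l l]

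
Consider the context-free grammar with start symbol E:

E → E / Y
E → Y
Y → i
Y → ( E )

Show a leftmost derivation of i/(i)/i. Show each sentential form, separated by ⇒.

E ⇒ E/Y ⇒ E/Y/Y ⇒ Y/Y/Y ⇒ i/Y/Y ⇒ i/(E)/Y ⇒ i/(Y)/Y ⇒ i/(i)/Y ⇒ i/(i)/i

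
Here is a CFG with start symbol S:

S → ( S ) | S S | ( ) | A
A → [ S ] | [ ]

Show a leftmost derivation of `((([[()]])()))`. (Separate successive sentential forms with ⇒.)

S ⇒ (S)   [S → ( S )]
(S) ⇒ ((S))   [S → ( S )]
((S)) ⇒ ((SS))   [S → S S]
((SS)) ⇒ (((S)S))   [S → ( S )]
(((S)S)) ⇒ (((A)S))   [S → A]
(((A)S)) ⇒ ((([S])S))   [A → [ S ]]
((([S])S)) ⇒ ((([A])S))   [S → A]
((([A])S)) ⇒ ((([[S]])S))   [A → [ S ]]
((([[S]])S)) ⇒ ((([[()]])S))   [S → ( )]
((([[()]])S)) ⇒ ((([[()]])()))   [S → ( )]

S ⇒ (S) ⇒ ((S)) ⇒ ((SS)) ⇒ (((S)S)) ⇒ (((A)S)) ⇒ ((([S])S)) ⇒ ((([A])S)) ⇒ ((([[S]])S)) ⇒ ((([[()]])S)) ⇒ ((([[()]])()))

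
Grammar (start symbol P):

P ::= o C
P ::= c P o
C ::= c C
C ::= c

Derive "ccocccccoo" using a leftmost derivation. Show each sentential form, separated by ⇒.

P ⇒ cPo ⇒ ccPoo ⇒ ccoCoo ⇒ ccocCoo ⇒ ccoccCoo ⇒ ccocccCoo ⇒ ccoccccCoo ⇒ ccocccccoo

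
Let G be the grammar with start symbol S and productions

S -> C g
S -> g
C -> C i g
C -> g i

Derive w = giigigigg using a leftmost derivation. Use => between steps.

S => Cg   [S -> C g]
Cg => Cigg   [C -> C i g]
Cigg => Cigigg   [C -> C i g]
Cigigg => Cigigigg   [C -> C i g]
Cigigigg => giigigigg   [C -> g i]

S => Cg => Cigg => Cigigg => Cigigigg => giigigigg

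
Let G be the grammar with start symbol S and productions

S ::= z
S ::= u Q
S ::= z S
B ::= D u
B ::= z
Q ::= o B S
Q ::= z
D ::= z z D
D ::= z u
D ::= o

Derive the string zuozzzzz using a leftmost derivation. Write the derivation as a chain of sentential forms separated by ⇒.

S⇒zS⇒zuQ⇒zuoBS⇒zuozS⇒zuozzS⇒zuozzzS⇒zuozzzzS⇒zuozzzzz

S ⇒ zS   [S ::= z S]
zS ⇒ zuQ   [S ::= u Q]
zuQ ⇒ zuoBS   [Q ::= o B S]
zuoBS ⇒ zuozS   [B ::= z]
zuozS ⇒ zuozzS   [S ::= z S]
zuozzS ⇒ zuozzzS   [S ::= z S]
zuozzzS ⇒ zuozzzzS   [S ::= z S]
zuozzzzS ⇒ zuozzzzz   [S ::= z]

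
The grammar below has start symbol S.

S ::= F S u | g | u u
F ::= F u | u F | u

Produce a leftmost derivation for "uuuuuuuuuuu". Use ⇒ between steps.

S⇒FSu⇒uFSu⇒uFuSu⇒uFuuSu⇒uuFuuSu⇒uuFuuuSu⇒uuFuuuuSu⇒uuFuuuuuSu⇒uuuuuuuuSu⇒uuuuuuuuuuu

S ⇒ FSu   [S ::= F S u]
FSu ⇒ uFSu   [F ::= u F]
uFSu ⇒ uFuSu   [F ::= F u]
uFuSu ⇒ uFuuSu   [F ::= F u]
uFuuSu ⇒ uuFuuSu   [F ::= u F]
uuFuuSu ⇒ uuFuuuSu   [F ::= F u]
uuFuuuSu ⇒ uuFuuuuSu   [F ::= F u]
uuFuuuuSu ⇒ uuFuuuuuSu   [F ::= F u]
uuFuuuuuSu ⇒ uuuuuuuuSu   [F ::= u]
uuuuuuuuSu ⇒ uuuuuuuuuuu   [S ::= u u]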